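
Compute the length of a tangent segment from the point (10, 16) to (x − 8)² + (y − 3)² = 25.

The centre is (8, 3) and r = 5. The square of the distance from P to the centre is 4 + 169 = 173.
Power of the point: PT² = |PO|² − r² = 148, so PT = 2√37.

2√37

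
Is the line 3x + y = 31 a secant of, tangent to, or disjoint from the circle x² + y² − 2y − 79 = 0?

disjoint

d² = (3·0 + 1·1 − (31))²/10 = 90; r² = 80.
Since d² > r², the line lies outside the circle.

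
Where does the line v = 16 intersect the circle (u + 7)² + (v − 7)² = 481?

From the line, v = 16. Substituting:
u² + 14u − 351 = 0
u = 13 or u = −27, giving (13, 16) and (−27, 16).

(−27, 16) and (13, 16)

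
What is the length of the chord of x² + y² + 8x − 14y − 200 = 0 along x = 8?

22

The line gives x = 8. Substituting into the circle:
y² − 14y − 72 = 0
y = 18 or y = −4, giving (8, 18) and (8, −4).
|(8, 18) − (8, −4)| = √((0)² + (22)²) = 22.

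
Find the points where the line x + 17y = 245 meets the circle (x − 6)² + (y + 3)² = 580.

Substitute y = (245 − x)/17:
290x² − 4060x − 69600 = 0  ⟹  x² − 14x − 240 = 0
x = 24 or x = −10, giving (24, 13) and (−10, 15).

(−10, 15) and (24, 13)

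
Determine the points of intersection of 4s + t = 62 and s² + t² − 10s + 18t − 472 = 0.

(12, 14) and (22, −26)

Express t = −4s + 62 and substitute into the circle:
17s² − 578s + 4488 = 0  ⟹  s² − 34s + 264 = 0
s = 22 or s = 12, giving (22, −26) and (12, 14).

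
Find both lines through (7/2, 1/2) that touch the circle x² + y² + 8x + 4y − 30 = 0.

x + y = 4 and 7x − y = 24

Let a tangent through (7/2, 1/2) have slope m. Its distance from (−4, −2) must equal 5√2:
(−15/2m − (−5/2))² = 50(m² + 1)
m² − 6m − 7 = 0, so m = −1 or m = 7.
With m = −1: x + y = 4. With m = 7: 7x − y = 24.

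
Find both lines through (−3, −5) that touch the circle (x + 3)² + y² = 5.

2x − y = −1 and 2x + y = −11

A line y − (−5) = m(x − (−3)) is tangent when its distance from (−3, 0) is √5:
[m·(0) − (5)]² = 5(m² + 1)
m² − 4 = 0, so m = 2 or m = −2.
With m = 2: 2x − y = −1. With m = −2: 2x + y = −11.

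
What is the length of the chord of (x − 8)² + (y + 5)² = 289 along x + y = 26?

Centre (8, −5), r² = 289. Perpendicular distance d from centre to line = |−23| / √2 = 23/√2.
Half the chord is √(r² − d²) = √(49/2), so the full chord is 7√2.

7√2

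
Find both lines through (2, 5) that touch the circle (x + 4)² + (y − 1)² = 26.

Let a tangent through (2, 5) have slope m. Its distance from (−4, 1) must equal √26:
[m·(−6) − (−4)]² = 26(m² + 1)
5m² − 24m − 5 = 0, so m = −1/5 or m = 5.
Through (2, 5) these give x + 5y = 27 and 5x − y = 5.

x + 5y = 27 and 5x − y = 5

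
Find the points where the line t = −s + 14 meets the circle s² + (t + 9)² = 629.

(−2, 16) and (25, −11)

From the line, t = −s + 14. Substituting:
2s² − 46s − 100 = 0  ⟹  s² − 23s − 50 = 0
s = 25 or s = −2, giving (25, −11) and (−2, 16).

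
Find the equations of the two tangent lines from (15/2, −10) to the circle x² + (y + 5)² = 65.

Let a tangent through (15/2, −10) have slope m. Its distance from (0, −5) must equal √65:
(−15/2m − (5))² = 65(m² + 1)
7m² − 60m + 32 = 0, so m = 4/7 or m = 8.
With m = 4/7: 4x − 7y = 100. With m = 8: 8x − y = 70.

4x − 7y = 100 and 8x − y = 70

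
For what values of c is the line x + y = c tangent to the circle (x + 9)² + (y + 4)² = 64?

c = −13 ± 8√2

Tangency holds when the distance from the centre (−9, −4) to the line equals the radius 8:
|1·(−9) + 1·(−4) − c| / √2 = 8
|c − (−13)| = 8√2.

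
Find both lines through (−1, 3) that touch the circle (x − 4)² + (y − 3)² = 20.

Write the tangent as mx − y + (3 − m·(−1)) = 0 and set its distance from the centre to 2√5:
[m·(5) − (0)]² = 20(m² + 1)
m² − 4 = 0, so m = −2 or m = 2.
Through (−1, 3) these give 2x + y = 1 and 2x − y = −5.

2x + y = 1 and 2x − y = −5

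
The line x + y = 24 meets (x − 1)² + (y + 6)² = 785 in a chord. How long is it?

27√2

Centre (1, −6), r² = 785. Perpendicular distance d from centre to line = |−29| / √2 = 29/√2.
Half the chord is √(r² − d²) = √(729/2), so the full chord is 27√2.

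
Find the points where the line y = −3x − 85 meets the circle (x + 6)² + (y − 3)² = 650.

(−31, 8) and (−23, −16)

Express y = −3x − 85 and substitute into the circle:
10x² + 540x + 7130 = 0  ⟹  x² + 54x + 713 = 0
x = −23 or x = −31, giving (−23, −16) and (−31, 8).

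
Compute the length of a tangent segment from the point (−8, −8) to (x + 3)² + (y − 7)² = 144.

The centre is (−3, 7) and r = 12. The square of the distance from P to the centre is 25 + 225 = 250.
By the tangent–radius right angle, tangent length = √(|PO|² − r²) = √106.

√106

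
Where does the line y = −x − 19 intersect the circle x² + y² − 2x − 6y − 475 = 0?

(−21, 2) and (0, −19)

Express y = −x − 19 and substitute into the circle:
2x² + 42x = 0  ⟹  x² + 21x = 0
x = 0 or x = −21, giving (0, −19) and (−21, 2).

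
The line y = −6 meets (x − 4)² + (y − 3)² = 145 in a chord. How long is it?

Centre (4, 3), r² = 145. Perpendicular distance d from centre to line = |9| / √1 = 9.
Half the chord is √(r² − d²) = √(64), so the full chord is 16.

16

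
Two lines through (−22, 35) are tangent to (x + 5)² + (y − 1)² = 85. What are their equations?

Let a tangent through (−22, 35) have slope m. Its distance from (−5, 1) must equal √85:
[m·(17) − (−34)]² = 85(m² + 1)
12m² + 68m + 63 = 0, so m = −9/2 or m = −7/6.
Through (−22, 35) these give 9x + 2y = −128 and 7x + 6y = 56.

9x + 2y = −128 and 7x + 6y = 56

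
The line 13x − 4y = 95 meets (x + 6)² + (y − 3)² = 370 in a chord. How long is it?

2√185

Substitute y = (−95 + 13x)/4:
185x² − 2590x + 6105 = 0  ⟹  x² − 14x + 33 = 0
x = 11 or x = 3, giving (11, 12) and (3, −14).
|(11, 12) − (3, −14)| = √((8)² + (26)²) = 2√185.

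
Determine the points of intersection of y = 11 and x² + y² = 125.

(−2, 11) and (2, 11)

Substitute y = 11:
x² − 4 = 0
x = 2 or x = −2, giving (2, 11) and (−2, 11).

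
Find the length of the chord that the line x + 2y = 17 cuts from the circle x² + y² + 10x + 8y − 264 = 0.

10√5

Substitute y = (17 − x)/2:
5x² − 10x − 495 = 0  ⟹  x² − 2x − 99 = 0
x = 11 or x = −9, giving (11, 3) and (−9, 13).
Chord length = distance between (11, 3) and (−9, 13) = √500 = 10√5.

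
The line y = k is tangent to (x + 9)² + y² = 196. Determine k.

k = −14 or k = 14

The line touches the circle iff its distance from (−9, 0) is 14:
|0·(−9) + 1·0 − k| / √1 = 14
|k| = 14, so k = 14 or k = −14.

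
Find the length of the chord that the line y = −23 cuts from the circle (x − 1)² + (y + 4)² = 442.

18

Express y = −23 and substitute into the circle:
x² − 2x − 80 = 0
x = 10 or x = −8, giving (10, −23) and (−8, −23).
|(10, −23) − (−8, −23)| = √((18)² + (0)²) = 18.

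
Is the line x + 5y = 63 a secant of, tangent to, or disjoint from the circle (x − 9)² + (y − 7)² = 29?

secant

Substituting the line into the circle gives 26x² − 506x + 2084 = 0.
Δ = 256036 − 216736 = 39300.
Two real roots: the line is a secant.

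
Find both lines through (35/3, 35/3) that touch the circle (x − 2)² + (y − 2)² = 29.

A line y − (35/3) = m(x − (35/3)) is tangent when its distance from (2, 2) is √29:
(−29/3m − (−29/3))² = 29(m² + 1)
10m² − 29m + 10 = 0, so m = 5/2 or m = 2/5.
Through (35/3, 35/3) these give 5x − 2y = 35 and 2x − 5y = −35.

5x − 2y = 35 and 2x − 5y = −35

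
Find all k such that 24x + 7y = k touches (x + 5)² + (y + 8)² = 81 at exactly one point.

k = −401 or k = 49

The line touches the circle iff its distance from (−5, −8) is 9:
|24·(−5) + 7·(−8) − k| / √625 = 9
|k − (−176)| = 9·25, so k = 49 or k = −401.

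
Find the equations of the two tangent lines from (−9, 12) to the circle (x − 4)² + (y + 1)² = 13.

3x + 2y = −3 and 2x + 3y = 18

Let a tangent through (−9, 12) have slope m. Its distance from (4, −1) must equal √13:
[m·(13) − (−13)]² = 13(m² + 1)
6m² + 13m + 6 = 0, so m = −3/2 or m = −2/3.
Through (−9, 12) these give 3x + 2y = −3 and 2x + 3y = 18.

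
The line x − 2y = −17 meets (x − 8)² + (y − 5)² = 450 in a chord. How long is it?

18√5

The distance from (8, 5) to the line is 15/√5, and r² = 450.
Half the chord is √(r² − d²) = √(405), so the full chord is 18√5.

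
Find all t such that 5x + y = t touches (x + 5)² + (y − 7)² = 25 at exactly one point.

The line touches the circle iff its distance from (−5, 7) is 5:
|5·(−5) + 1·7 − t| / √26 = 5
|t − (−18)| = 5√26.

t = −18 ± 5√26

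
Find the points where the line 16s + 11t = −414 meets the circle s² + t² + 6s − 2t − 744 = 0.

Substitute t = (−414 − 16s)/11:
377s² + 14326s + 90480 = 0  ⟹  s² + 38s + 240 = 0
s = −8 or s = −30, giving (−8, −26) and (−30, 6).

(−30, 6) and (−8, −26)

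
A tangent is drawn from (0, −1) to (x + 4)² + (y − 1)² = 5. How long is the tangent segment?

The centre is (−4, 1) and r = √5. The square of the distance from P to the centre is 16 + 4 = 20.
By the tangent–radius right angle, tangent length = √(|PO|² − r²) = √15.

√15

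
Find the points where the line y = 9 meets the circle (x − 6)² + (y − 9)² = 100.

Substitute y = 9:
x² − 12x − 64 = 0
x = 16 or x = −4, giving (16, 9) and (−4, 9).

(−4, 9) and (16, 9)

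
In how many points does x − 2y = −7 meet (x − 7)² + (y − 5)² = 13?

2

d² = (1·7 − 2·5 − (−7))²/5 = 16/5; r² = 13.
Since d² < r², the line cuts the circle twice.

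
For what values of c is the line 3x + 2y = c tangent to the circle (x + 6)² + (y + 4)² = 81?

c = −26 ± 9√13

Tangency holds when the distance from the centre (−6, −4) to the line equals the radius 9:
|3·(−6) + 2·(−4) − c| / √13 = 9
|c − (−26)| = 9√13.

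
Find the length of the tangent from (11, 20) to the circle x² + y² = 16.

Centre (0, 0), r² = 16. |PO|² = (11)² + (20)² = 521.
Power of the point: PT² = |PO|² − r² = 505, so PT = √505.

√505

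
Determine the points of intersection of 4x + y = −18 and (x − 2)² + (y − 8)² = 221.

Express y = −4x − 18 and substitute into the circle:
17x² + 204x + 459 = 0  ⟹  x² + 12x + 27 = 0
x = −3 or x = −9, giving (−3, −6) and (−9, 18).

(−9, 18) and (−3, −6)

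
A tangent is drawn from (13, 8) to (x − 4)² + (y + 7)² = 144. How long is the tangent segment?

The centre is (4, −7) and r = 12. The square of the distance from P to the centre is 81 + 225 = 306.
The tangent meets the radius at right angles, so tangent² = |PO|² − r² = 306 − 144 = 162.

9√2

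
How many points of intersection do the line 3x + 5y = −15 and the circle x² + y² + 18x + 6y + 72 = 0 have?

0

Centre (−9, −3), r² = 18. Distance² from centre to line = (−27)²/34 = 729/34.
Since d² > r², the line lies outside the circle.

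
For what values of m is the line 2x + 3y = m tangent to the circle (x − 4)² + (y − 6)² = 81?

m = 26 ± 9√13

Tangency holds when the distance from the centre (4, 6) to the line equals the radius 9:
|2·4 + 3·6 − m| / √13 = 9
|m − (26)| = 9√13.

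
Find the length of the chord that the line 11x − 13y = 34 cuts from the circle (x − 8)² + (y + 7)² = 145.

Centre (8, −7), r² = 145. Perpendicular distance d from centre to line = |145| / √290 = 145/√290.
Chord = 2√(r² − d²) = 2·√(145/2) = √290.

√290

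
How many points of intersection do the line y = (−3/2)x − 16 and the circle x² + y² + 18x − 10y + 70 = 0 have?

2

Centre (−9, 5), r² = 36. Distance² from centre to line = (15)²/13 = 225/13.
Since d² < r², the line cuts the circle twice.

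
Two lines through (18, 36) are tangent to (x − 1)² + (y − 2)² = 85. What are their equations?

A line y − (36) = m(x − (18)) is tangent when its distance from (1, 2) is √85:
(−17m − (−34))² = 85(m² + 1)
12m² − 68m + 63 = 0, so m = 7/6 or m = 9/2.
With m = 7/6: 7x − 6y = −90. With m = 9/2: 9x − 2y = 90.

7x − 6y = −90 and 9x − 2y = 90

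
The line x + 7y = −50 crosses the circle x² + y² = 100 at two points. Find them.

(−8, −6) and (6, −8)

From the line, y = (−50 − x)/7. Substituting:
50x² + 100x − 2400 = 0  ⟹  x² + 2x − 48 = 0
x = 6 or x = −8, giving (6, −8) and (−8, −6).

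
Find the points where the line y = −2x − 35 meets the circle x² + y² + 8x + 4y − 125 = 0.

Express y = −2x − 35 and substitute into the circle:
5x² + 140x + 960 = 0  ⟹  x² + 28x + 192 = 0
x = −12 or x = −16, giving (−12, −11) and (−16, −3).

(−16, −3) and (−12, −11)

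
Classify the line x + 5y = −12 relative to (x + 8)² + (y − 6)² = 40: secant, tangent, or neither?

neither

Centre (−8, 6), r² = 40. Distance² from centre to line = (34)²/26 = 578/13.
Since d² > r², the line lies outside the circle.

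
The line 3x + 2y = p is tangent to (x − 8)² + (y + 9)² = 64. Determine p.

p = 6 ± 8√13

The line touches the circle iff its distance from (8, −9) is 8:
|3·8 + 2·(−9) − p| / √13 = 8
|p − (6)| = 8√13.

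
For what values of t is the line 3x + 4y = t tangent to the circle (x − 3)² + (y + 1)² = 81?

For a tangent, require d(centre, line) = r = 9.
|3·3 + 4·(−1) − t| / √25 = 9
|t − (5)| = 9·5, so t = 50 or t = −40.

t = −40 or t = 50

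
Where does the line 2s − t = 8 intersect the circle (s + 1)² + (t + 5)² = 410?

(−8, −24) and (10, 12)

From the line, t = 2s − 8. Substituting:
5s² − 10s − 400 = 0  ⟹  s² − 2s − 80 = 0
s = 10 or s = −8, giving (10, 12) and (−8, −24).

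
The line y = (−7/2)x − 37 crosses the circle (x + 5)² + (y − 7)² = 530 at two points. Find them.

(−18, 26) and (−6, −16)

From the line, y = (−74 − 7x)/2. Substituting:
53x² + 1272x + 5724 = 0  ⟹  x² + 24x + 108 = 0
x = −6 or x = −18, giving (−6, −16) and (−18, 26).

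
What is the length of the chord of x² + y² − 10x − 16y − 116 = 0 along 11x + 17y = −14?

√410

Express y = (−14 − 11x)/17 and substitute into the circle:
410x² + 410x − 29520 = 0  ⟹  x² + x − 72 = 0
x = 8 or x = −9, giving (8, −6) and (−9, 5).
|(8, −6) − (−9, 5)| = √((17)² + (−11)²) = √410.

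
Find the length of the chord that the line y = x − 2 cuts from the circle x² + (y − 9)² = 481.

29√2

Centre (0, 9), r² = 481. Perpendicular distance d from centre to line = |−11| / √2 = 11/√2.
Half the chord is √(r² − d²) = √(841/2), so the full chord is 29√2.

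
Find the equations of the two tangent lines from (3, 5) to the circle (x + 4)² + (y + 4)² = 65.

8x + y = 29 and x − 8y = −37

A line y − (5) = m(x − (3)) is tangent when its distance from (−4, −4) is √65:
(−7m − (−9))² = 65(m² + 1)
8m² + 63m − 8 = 0, so m = −8 or m = 1/8.
Through (3, 5) these give 8x + y = 29 and x − 8y = −37.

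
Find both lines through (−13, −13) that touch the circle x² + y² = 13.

Let a tangent through (−13, −13) have slope m. Its distance from (0, 0) must equal √13:
[m·(13) − (13)]² = 13(m² + 1)
6m² − 13m + 6 = 0, so m = 3/2 or m = 2/3.
Through (−13, −13) these give 3x − 2y = −13 and 2x − 3y = 13.

3x − 2y = −13 and 2x − 3y = 13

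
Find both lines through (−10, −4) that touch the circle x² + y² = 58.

3x + 7y = −58 and 7x − 3y = −58

Let a tangent through (−10, −4) have slope m. Its distance from (0, 0) must equal √58:
(10m − (4))² = 58(m² + 1)
21m² − 40m − 21 = 0, so m = −3/7 or m = 7/3.
Through (−10, −4) these give 3x + 7y = −58 and 7x − 3y = −58.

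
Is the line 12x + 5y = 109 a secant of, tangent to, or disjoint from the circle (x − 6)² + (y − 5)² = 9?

secant

Substituting the line into the circle gives 169x² − 2316x + 7731 = 0.
Δ = 5363856 − 5226156 = 137700.
Two real roots: the line is a secant.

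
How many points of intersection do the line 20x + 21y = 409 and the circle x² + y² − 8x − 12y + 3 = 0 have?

Centre (4, 6), r² = 49. Distance² from centre to line = (−203)²/841 = 49.
Since d² = r², the line is tangent.

1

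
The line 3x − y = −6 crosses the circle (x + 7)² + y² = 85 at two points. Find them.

(−5, −9) and (0, 6)

Substitute y = 3x + 6:
10x² + 50x = 0  ⟹  x² + 5x = 0
x = 0 or x = −5, giving (0, 6) and (−5, −9).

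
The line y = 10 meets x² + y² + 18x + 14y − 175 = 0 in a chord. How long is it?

8

Substitute y = 10:
x² + 18x + 65 = 0
x = −5 or x = −13, giving (−5, 10) and (−13, 10).
Chord length = distance between (−5, 10) and (−13, 10) = √64 = 8.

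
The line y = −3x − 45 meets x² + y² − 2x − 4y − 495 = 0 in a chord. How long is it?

The distance from (1, 2) to the line is 50/√10, and r² = 500.
Half the chord is √(r² − d²) = √(250), so the full chord is 10√10.

10√10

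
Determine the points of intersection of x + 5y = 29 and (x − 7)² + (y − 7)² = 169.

Substitute y = (29 − x)/5:
26x² − 338x − 2964 = 0  ⟹  x² − 13x − 114 = 0
x = 19 or x = −6, giving (19, 2) and (−6, 7).

(−6, 7) and (19, 2)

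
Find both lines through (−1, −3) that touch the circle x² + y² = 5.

Let a tangent through (−1, −3) have slope m. Its distance from (0, 0) must equal √5:
(1m − (3))² = 5(m² + 1)
2m² + 3m − 2 = 0, so m = −2 or m = 1/2.
Through (−1, −3) these give 2x + y = −5 and x − 2y = 5.

2x + y = −5 and x − 2y = 5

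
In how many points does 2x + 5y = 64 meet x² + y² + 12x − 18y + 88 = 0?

Substituting the line into the circle gives 29x² + 224x + 536 = 0.
Δ = 50176 − 62176 = −12000.
No real roots: the line does not meet the circle.

0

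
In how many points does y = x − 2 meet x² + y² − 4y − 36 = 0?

2

Centre (0, 2), r² = 40. Distance² from centre to line = (−4)²/2 = 8.
Since d² < r², the line cuts the circle twice.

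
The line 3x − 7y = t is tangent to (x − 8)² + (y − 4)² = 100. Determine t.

t = −4 ± 10√58

Tangency holds when the distance from the centre (8, 4) to the line equals the radius 10:
|3·8 − 7·4 − t| / √58 = 10
|t − (−4)| = 10√58.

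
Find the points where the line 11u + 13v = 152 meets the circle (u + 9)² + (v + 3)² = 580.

(−11, 21) and (15, −1)

From the line, v = (152 − 11u)/13. Substituting:
290u² − 1160u − 47850 = 0  ⟹  u² − 4u − 165 = 0
u = 15 or u = −11, giving (15, −1) and (−11, 21).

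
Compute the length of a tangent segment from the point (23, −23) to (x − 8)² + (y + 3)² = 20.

The centre is (8, −3) and r = 2√5. The square of the distance from P to the centre is 225 + 400 = 625.
The tangent meets the radius at right angles, so tangent² = |PO|² − r² = 625 − 20 = 605.

11√5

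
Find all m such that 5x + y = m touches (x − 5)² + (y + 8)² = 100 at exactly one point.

For a tangent, require d(centre, line) = r = 10.
|5·5 + 1·(−8) − m| / √26 = 10
|m − (17)| = 10√26.

m = 17 ± 10√26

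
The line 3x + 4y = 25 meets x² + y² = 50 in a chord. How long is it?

Substitute y = (25 − 3x)/4:
25x² − 150x − 175 = 0  ⟹  x² − 6x − 7 = 0
x = 7 or x = −1, giving (7, 1) and (−1, 7).
Chord length = distance between (7, 1) and (−1, 7) = √100 = 10.

10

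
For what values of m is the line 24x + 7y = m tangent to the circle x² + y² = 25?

m = −125 or m = 125

Tangency holds when the distance from the centre (0, 0) to the line equals the radius 5:
|24·0 + 7·0 − m| / √625 = 5
|m| = 5·25, so m = 125 or m = −125.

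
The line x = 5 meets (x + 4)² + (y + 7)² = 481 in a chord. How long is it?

40

The line gives x = 5. Substituting into the circle:
y² + 14y − 351 = 0
y = 13 or y = −27, giving (5, 13) and (5, −27).
|(5, 13) − (5, −27)| = √((0)² + (40)²) = 40.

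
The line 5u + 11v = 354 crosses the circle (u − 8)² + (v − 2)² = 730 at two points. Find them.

(7, 29) and (29, 19)

Express v = (354 − 5u)/11 and substitute into the circle:
146u² − 5256u + 29638 = 0  ⟹  u² − 36u + 203 = 0
u = 29 or u = 7, giving (29, 19) and (7, 29).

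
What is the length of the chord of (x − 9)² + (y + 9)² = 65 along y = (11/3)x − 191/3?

√130

The distance from (9, −9) to the line is 65/√130, and r² = 65.
Half the chord is √(r² − d²) = √(65/2), so the full chord is √130.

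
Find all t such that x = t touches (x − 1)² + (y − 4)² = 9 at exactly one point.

t = −2 or t = 4

For a tangent, require d(centre, line) = r = 3.
|1·1 + 0·4 − t| / √1 = 3
|t − (1)| = 3, so t = 4 or t = −2.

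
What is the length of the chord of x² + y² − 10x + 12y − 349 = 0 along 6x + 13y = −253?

Substitute y = (−253 − 6x)/13:
205x² + 410x − 34440 = 0  ⟹  x² + 2x − 168 = 0
x = 12 or x = −14, giving (12, −25) and (−14, −13).
|(12, −25) − (−14, −13)| = √((26)² + (−12)²) = 2√205.

2√205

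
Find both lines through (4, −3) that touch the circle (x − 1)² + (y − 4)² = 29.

A line y − (−3) = m(x − (4)) is tangent when its distance from (1, 4) is √29:
(−3m − (7))² = 29(m² + 1)
10m² − 21m − 10 = 0, so m = −2/5 or m = 5/2.
Through (4, −3) these give 2x + 5y = −7 and 5x − 2y = 26.

2x + 5y = −7 and 5x − 2y = 26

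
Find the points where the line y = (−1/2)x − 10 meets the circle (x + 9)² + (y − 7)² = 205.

Substitute y = (−20 − x)/2:
5x² + 140x + 660 = 0  ⟹  x² + 28x + 132 = 0
x = −6 or x = −22, giving (−6, −7) and (−22, 1).

(−22, 1) and (−6, −7)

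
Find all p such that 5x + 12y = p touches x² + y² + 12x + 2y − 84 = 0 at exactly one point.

p = −185 or p = 101

For a tangent, require d(centre, line) = r = 11.
|5·(−6) + 12·(−1) − p| / √169 = 11
|p − (−42)| = 11·13, so p = 101 or p = −185.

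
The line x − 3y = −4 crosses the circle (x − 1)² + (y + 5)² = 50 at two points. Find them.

Substitute y = (4 + x)/3:
10x² + 20x − 80 = 0  ⟹  x² + 2x − 8 = 0
x = 2 or x = −4, giving (2, 2) and (−4, 0).

(−4, 0) and (2, 2)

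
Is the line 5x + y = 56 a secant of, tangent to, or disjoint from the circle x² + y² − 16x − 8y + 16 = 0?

secant

Substituting the line into the circle gives 26x² − 536x + 2704 = 0.
Δ = 287296 − 281216 = 6080.
Two real roots: the line is a secant.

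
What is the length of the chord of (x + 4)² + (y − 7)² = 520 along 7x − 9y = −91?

4√130

The distance from (−4, 7) to the line is 0/√130, and r² = 520.
Chord = 2√(r² − d²) = 2·√(520) = 4√130.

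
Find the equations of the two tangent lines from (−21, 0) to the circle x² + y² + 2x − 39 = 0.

Let a tangent through (−21, 0) have slope m. Its distance from (−1, 0) must equal 2√10:
(20m − (0))² = 40(m² + 1)
9m² − 1 = 0, so m = −1/3 or m = 1/3.
Through (−21, 0) these give x + 3y = −21 and x − 3y = −21.

x + 3y = −21 and x − 3y = −21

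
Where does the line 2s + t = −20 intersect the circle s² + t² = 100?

(−10, 0) and (−6, −8)

Express t = −2s − 20 and substitute into the circle:
5s² + 80s + 300 = 0  ⟹  s² + 16s + 60 = 0
s = −6 or s = −10, giving (−6, −8) and (−10, 0).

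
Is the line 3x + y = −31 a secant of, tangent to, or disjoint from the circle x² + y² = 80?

Centre (0, 0), r² = 80. Distance² from centre to line = (31)²/10 = 961/10.
Since d² > r², the line lies outside the circle.

disjoint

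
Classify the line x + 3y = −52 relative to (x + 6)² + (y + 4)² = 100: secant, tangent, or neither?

neither

Substituting the line into the circle gives 10x² + 188x + 1024 = 0.
Discriminant = (188)² − 4·10·(1024) = −5616 < 0.
No real roots: the line does not meet the circle.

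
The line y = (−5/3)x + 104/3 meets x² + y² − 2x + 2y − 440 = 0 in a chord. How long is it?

The distance from (1, −1) to the line is 102/√34, and r² = 442.
Chord = 2√(r² − d²) = 2·√(136) = 4√34.

4√34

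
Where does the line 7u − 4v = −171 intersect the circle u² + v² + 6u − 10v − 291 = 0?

(−21, 6) and (−13, 20)

Express v = (171 + 7u)/4 and substitute into the circle:
65u² + 2210u + 17745 = 0  ⟹  u² + 34u + 273 = 0
u = −13 or u = −21, giving (−13, 20) and (−21, 6).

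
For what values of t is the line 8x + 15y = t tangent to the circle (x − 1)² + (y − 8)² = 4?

The line touches the circle iff its distance from (1, 8) is 2:
|8·1 + 15·8 − t| / √289 = 2
|t − (128)| = 2·17, so t = 162 or t = 94.

t = 94 or t = 162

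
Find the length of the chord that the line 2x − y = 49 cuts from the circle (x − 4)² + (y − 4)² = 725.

16√5

Substitute y = 2x − 49:
5x² − 220x + 2100 = 0  ⟹  x² − 44x + 420 = 0
x = 30 or x = 14, giving (30, 11) and (14, −21).
Chord length = distance between (30, 11) and (14, −21) = √1280 = 16√5.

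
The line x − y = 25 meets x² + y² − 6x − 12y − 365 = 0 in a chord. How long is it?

The distance from (3, 6) to the line is 28/√2, and r² = 410.
Chord = 2√(r² − d²) = 2·√(18) = 6√2.

6√2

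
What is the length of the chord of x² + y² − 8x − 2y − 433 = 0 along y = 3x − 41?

Centre (4, 1), r² = 450. Perpendicular distance d from centre to line = |−30| / √10 = 30/√10.
Chord = 2√(r² − d²) = 2·√(360) = 12√10.

12√10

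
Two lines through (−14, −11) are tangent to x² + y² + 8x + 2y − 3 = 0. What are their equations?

2x − y = −17 and x − 2y = 8

Write the tangent as mx − y + (−11 − m·(−14)) = 0 and set its distance from the centre to 2√5:
(10m − (10))² = 20(m² + 1)
2m² − 5m + 2 = 0, so m = 2 or m = 1/2.
Through (−14, −11) these give 2x − y = −17 and x − 2y = 8.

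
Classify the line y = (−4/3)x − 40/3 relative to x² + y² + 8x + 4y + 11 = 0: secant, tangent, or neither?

Centre (−4, −2), r² = 9. Distance² from centre to line = (18)²/25 = 324/25.
Since d² > r², the line lies outside the circle.

neither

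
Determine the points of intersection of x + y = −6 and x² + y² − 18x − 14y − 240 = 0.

(−10, 4) and (6, −12)

From the line, y = −x − 6. Substituting:
2x² + 8x − 120 = 0  ⟹  x² + 4x − 60 = 0
x = 6 or x = −10, giving (6, −12) and (−10, 4).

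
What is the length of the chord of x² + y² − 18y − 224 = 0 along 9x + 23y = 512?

√610

The distance from (0, 9) to the line is 305/√610, and r² = 305.
Half the chord is √(r² − d²) = √(305/2), so the full chord is √610.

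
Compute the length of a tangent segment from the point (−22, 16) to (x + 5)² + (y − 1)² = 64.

15√2

With centre O = (−5, 1), |OP|² = 514 and r² = 64.
Power of the point: PT² = |PO|² − r² = 450, so PT = 15√2.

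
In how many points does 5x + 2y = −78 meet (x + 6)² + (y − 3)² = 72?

d² = (5·(−6) + 2·3 − (−78))²/29 = 2916/29; r² = 72.
Since d² > r², the line lies outside the circle.

0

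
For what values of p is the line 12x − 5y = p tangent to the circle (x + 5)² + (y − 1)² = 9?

p = −104 or p = −26

Tangency holds when the distance from the centre (−5, 1) to the line equals the radius 3:
|12·(−5) − 5·1 − p| / √169 = 3
|p − (−65)| = 3·13, so p = −26 or p = −104.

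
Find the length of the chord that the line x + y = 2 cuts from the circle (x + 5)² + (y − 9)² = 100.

From the line, y = −x + 2. Substituting:
2x² + 24x − 26 = 0  ⟹  x² + 12x − 13 = 0
x = 1 or x = −13, giving (1, 1) and (−13, 15).
Chord length = distance between (1, 1) and (−13, 15) = √392 = 14√2.

14√2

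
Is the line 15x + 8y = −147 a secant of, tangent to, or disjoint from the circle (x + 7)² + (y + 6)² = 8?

Substituting the line into the circle gives 289x² + 3866x + 12425 = 0.
Δ = 14945956 − 14363300 = 582656.
Two real roots: the line is a secant.

secant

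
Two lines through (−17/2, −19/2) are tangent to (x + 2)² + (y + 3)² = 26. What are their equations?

5x − y = −33 and x − 5y = 39

A line y − (−19/2) = m(x − (−17/2)) is tangent when its distance from (−2, −3) is √26:
[m·(13/2) − (13/2)]² = 26(m² + 1)
5m² − 26m + 5 = 0, so m = 5 or m = 1/5.
With m = 5: 5x − y = −33. With m = 1/5: x − 5y = 39.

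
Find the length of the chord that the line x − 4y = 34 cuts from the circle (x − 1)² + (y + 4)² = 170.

Express y = (−34 + x)/4 and substitute into the circle:
17x² − 68x − 2380 = 0  ⟹  x² − 4x − 140 = 0
x = 14 or x = −10, giving (14, −5) and (−10, −11).
|(14, −5) − (−10, −11)| = √((24)² + (6)²) = 6√17.

6√17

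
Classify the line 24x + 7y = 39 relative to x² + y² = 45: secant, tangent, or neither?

Substituting the line into the circle gives 625x² − 1872x − 684 = 0.
Discriminant = (−1872)² − 4·625·(−684) = 5214384 > 0.
Two real roots: the line is a secant.

secant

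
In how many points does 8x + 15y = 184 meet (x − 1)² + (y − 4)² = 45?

0

Centre (1, 4), r² = 45. Distance² from centre to line = (−116)²/289 = 13456/289.
Since d² > r², the line lies outside the circle.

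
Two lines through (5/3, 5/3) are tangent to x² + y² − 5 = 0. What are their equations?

A line y − (5/3) = m(x − (5/3)) is tangent when its distance from (0, 0) is √5:
(−5/3m − (−5/3))² = 5(m² + 1)
2m² + 5m + 2 = 0, so m = −1/2 or m = −2.
Through (5/3, 5/3) these give x + 2y = 5 and 2x + y = 5.

x + 2y = 5 and 2x + y = 5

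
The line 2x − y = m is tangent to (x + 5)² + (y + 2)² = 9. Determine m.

For a tangent, require d(centre, line) = r = 3.
|2·(−5) − 1·(−2) − m| / √5 = 3
|m − (−8)| = 3√5.

m = −8 ± 3√5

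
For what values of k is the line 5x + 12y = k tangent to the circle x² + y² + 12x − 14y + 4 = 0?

Tangency holds when the distance from the centre (−6, 7) to the line equals the radius 9:
|5·(−6) + 12·7 − k| / √169 = 9
|k − (54)| = 9·13, so k = 171 or k = −63.

k = −63 or k = 171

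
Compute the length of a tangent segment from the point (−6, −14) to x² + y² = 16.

6√6

The centre is (0, 0) and r = 4. The square of the distance from P to the centre is 36 + 196 = 232.
The tangent meets the radius at right angles, so tangent² = |PO|² − r² = 232 − 16 = 216.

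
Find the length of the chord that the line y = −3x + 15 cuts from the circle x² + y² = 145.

7√10

Express y = −3x + 15 and substitute into the circle:
10x² − 90x + 80 = 0  ⟹  x² − 9x + 8 = 0
x = 8 or x = 1, giving (8, −9) and (1, 12).
Chord length = distance between (8, −9) and (1, 12) = √490 = 7√10.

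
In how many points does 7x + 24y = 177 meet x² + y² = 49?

0

d² = (7·0 + 24·0 − (177))²/625 = 31329/625; r² = 49.
Since d² > r², the line lies outside the circle.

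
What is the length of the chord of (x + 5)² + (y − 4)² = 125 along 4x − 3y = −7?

The distance from (−5, 4) to the line is 25/√25, and r² = 125.
Half the chord is √(r² − d²) = √(100), so the full chord is 20.

20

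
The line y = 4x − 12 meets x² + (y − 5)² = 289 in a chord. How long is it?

8√17

Express y = 4x − 12 and substitute into the circle:
17x² − 136x = 0  ⟹  x² − 8x = 0
x = 8 or x = 0, giving (8, 20) and (0, −12).
Chord length = distance between (8, 20) and (0, −12) = √1088 = 8√17.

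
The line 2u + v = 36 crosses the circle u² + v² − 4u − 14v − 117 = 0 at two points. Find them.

Express v = −2u + 36 and substitute into the circle:
5u² − 120u + 675 = 0  ⟹  u² − 24u + 135 = 0
u = 15 or u = 9, giving (15, 6) and (9, 18).

(9, 18) and (15, 6)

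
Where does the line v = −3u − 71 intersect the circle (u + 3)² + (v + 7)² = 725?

Express v = −3u − 71 and substitute into the circle:
10u² + 390u + 3380 = 0  ⟹  u² + 39u + 338 = 0
u = −13 or u = −26, giving (−13, −32) and (−26, 7).

(−26, 7) and (−13, −32)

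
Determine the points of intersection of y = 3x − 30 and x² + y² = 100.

(8, −6) and (10, 0)

Substitute y = 3x − 30:
10x² − 180x + 800 = 0  ⟹  x² − 18x + 80 = 0
x = 10 or x = 8, giving (10, 0) and (8, −6).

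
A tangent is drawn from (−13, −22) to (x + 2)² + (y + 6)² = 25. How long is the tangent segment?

With centre O = (−2, −6), |OP|² = 377 and r² = 25.
By the tangent–radius right angle, tangent length = √(|PO|² − r²) = √352 = 4√22.

4√22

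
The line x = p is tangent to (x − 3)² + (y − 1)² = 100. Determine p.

Tangency holds when the distance from the centre (3, 1) to the line equals the radius 10:
|1·3 + 0·1 − p| / √1 = 10
|p − (3)| = 10, so p = 13 or p = −7.

p = −7 or p = 13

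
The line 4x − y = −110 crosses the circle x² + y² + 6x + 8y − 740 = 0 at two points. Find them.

(−30, −10) and (−24, 14)

Express y = 4x + 110 and substitute into the circle:
17x² + 918x + 12240 = 0  ⟹  x² + 54x + 720 = 0
x = −24 or x = −30, giving (−24, 14) and (−30, −10).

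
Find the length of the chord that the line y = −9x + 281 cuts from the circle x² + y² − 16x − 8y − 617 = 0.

3√82

Centre (8, 4), r² = 697. Perpendicular distance d from centre to line = |−205| / √82 = 205/√82.
Half the chord is √(r² − d²) = √(369/2), so the full chord is 3√82.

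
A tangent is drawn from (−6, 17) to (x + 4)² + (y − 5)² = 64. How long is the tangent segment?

2√21

The centre is (−4, 5) and r = 8. The square of the distance from P to the centre is 4 + 144 = 148.
Power of the point: PT² = |PO|² − r² = 84, so PT = 2√21.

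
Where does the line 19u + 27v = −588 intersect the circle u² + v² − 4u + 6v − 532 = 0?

Substitute v = (−588 − 19u)/27:
1090u² + 16350u − 137340 = 0  ⟹  u² + 15u − 126 = 0
u = 6 or u = −21, giving (6, −26) and (−21, −7).

(−21, −7) and (6, −26)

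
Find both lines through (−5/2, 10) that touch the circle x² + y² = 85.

A line y − (10) = m(x − (−5/2)) is tangent when its distance from (0, 0) is √85:
(5/2m − (−10))² = 85(m² + 1)
63m² − 40m − 12 = 0, so m = −2/9 or m = 6/7.
Through (−5/2, 10) these give 2x + 9y = 85 and 6x − 7y = −85.

2x + 9y = 85 and 6x − 7y = −85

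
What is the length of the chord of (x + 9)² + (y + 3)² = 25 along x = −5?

6

The distance from (−9, −3) to the line is 4, and r² = 25.
Half the chord is √(r² − d²) = √(9), so the full chord is 6.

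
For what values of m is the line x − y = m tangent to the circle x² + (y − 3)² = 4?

m = −3 ± 2√2

The line touches the circle iff its distance from (0, 3) is 2:
|1·0 − 1·3 − m| / √2 = 2
|m − (−3)| = 2√2.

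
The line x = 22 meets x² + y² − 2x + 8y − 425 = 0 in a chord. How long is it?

2

The line gives x = 22. Substituting into the circle:
y² + 8y + 15 = 0
y = −3 or y = −5, giving (22, −3) and (22, −5).
|(22, −3) − (22, −5)| = √((0)² + (2)²) = 2.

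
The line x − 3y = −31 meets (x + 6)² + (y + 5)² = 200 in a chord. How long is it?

The distance from (−6, −5) to the line is 40/√10, and r² = 200.
Chord = 2√(r² − d²) = 2·√(40) = 4√10.

4√10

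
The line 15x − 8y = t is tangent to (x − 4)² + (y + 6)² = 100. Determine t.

t = −62 or t = 278

Tangency holds when the distance from the centre (4, −6) to the line equals the radius 10:
|15·4 − 8·(−6) − t| / √289 = 10
|t − (108)| = 10·17, so t = 278 or t = −62.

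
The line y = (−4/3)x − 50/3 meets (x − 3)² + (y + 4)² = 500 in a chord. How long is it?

40

From the line, y = (−50 − 4x)/3. Substituting:
25x² + 250x − 2975 = 0  ⟹  x² + 10x − 119 = 0
x = 7 or x = −17, giving (7, −26) and (−17, 6).
|(7, −26) − (−17, 6)| = √((24)² + (−32)²) = 40.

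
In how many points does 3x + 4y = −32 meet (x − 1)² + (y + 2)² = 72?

2

Centre (1, −2), r² = 72. Distance² from centre to line = (27)²/25 = 729/25.
Since d² < r², the line cuts the circle twice.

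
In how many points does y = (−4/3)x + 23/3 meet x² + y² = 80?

d² = (4·0 + 3·0 − (23))²/25 = 529/25; r² = 80.
Since d² < r², the line cuts the circle twice.

2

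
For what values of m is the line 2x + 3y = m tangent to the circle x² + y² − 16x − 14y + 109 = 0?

m = 37 ± 2√13

Tangency holds when the distance from the centre (8, 7) to the line equals the radius 2:
|2·8 + 3·7 − m| / √13 = 2
|m − (37)| = 2√13.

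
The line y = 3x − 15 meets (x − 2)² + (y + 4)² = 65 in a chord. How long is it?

5√10

Substitute y = 3x − 15:
10x² − 70x + 60 = 0  ⟹  x² − 7x + 6 = 0
x = 6 or x = 1, giving (6, 3) and (1, −12).
|(6, 3) − (1, −12)| = √((5)² + (15)²) = 5√10.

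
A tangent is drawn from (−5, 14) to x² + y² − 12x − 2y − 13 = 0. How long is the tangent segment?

4√15

The centre is (6, 1) and r = 5√2. The square of the distance from P to the centre is 121 + 169 = 290.
The tangent meets the radius at right angles, so tangent² = |PO|² − r² = 290 − 50 = 240.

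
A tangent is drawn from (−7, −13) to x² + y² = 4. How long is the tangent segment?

√214

With centre O = (0, 0), |OP|² = 218 and r² = 4.
The tangent meets the radius at right angles, so tangent² = |PO|² − r² = 218 − 4 = 214.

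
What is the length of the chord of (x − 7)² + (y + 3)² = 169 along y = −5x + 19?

Substitute y = −5x + 19:
26x² − 234x + 364 = 0  ⟹  x² − 9x + 14 = 0
x = 7 or x = 2, giving (7, −16) and (2, 9).
|(7, −16) − (2, 9)| = √((5)² + (−25)²) = 5√26.

5√26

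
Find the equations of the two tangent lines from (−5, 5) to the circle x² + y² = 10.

3x + y = −10 and x + 3y = 10

Let a tangent through (−5, 5) have slope m. Its distance from (0, 0) must equal √10:
(5m − (−5))² = 10(m² + 1)
3m² + 10m + 3 = 0, so m = −3 or m = −1/3.
Through (−5, 5) these give 3x + y = −10 and x + 3y = 10.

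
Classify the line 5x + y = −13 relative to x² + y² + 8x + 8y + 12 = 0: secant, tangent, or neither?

Centre (−4, −4), r² = 20. Distance² from centre to line = (−11)²/26 = 121/26.
Since d² < r², the line cuts the circle twice.

secant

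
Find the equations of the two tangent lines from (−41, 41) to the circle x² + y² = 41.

4x + 5y = 41 and 5x + 4y = −41

Write the tangent as mx − y + (41 − m·(−41)) = 0 and set its distance from the centre to √41:
(41m − (−41))² = 41(m² + 1)
20m² + 41m + 20 = 0, so m = −4/5 or m = −5/4.
With m = −4/5: 4x + 5y = 41. With m = −5/4: 5x + 4y = −41.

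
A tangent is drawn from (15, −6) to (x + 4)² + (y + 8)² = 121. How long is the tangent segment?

Centre (−4, −8), r² = 121. |PO|² = (19)² + (2)² = 365.
Power of the point: PT² = |PO|² − r² = 244, so PT = 2√61.

2√61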